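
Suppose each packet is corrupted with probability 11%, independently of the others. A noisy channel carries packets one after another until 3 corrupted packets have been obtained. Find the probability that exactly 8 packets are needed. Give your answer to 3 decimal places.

0.016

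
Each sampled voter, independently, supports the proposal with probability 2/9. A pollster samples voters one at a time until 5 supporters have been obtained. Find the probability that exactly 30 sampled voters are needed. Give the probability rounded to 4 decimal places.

Y = trial on which the fifth success occurs; negative binomial, r=5, p=0.222222.
P(Y=30) = C(29,4) · p^5 · (1−p)^25
= 23751 · 0.00054192 · 0.001868 = 0.024044

0.0240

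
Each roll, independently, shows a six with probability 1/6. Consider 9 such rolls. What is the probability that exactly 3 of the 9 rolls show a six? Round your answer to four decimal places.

0.1302

X ~ Binomial(n=9, p=0.166667).
P(X=3) = C(9,3) · p^3 · (1−p)^6
= 84 · 0.0046296 · 0.3349 = 0.130238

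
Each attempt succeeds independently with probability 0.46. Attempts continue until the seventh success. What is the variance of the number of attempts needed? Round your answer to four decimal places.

17.8639

Y = total attempts until the seventh success; negative binomial with r=7, p=0.46.
Var(Y) = r(1−p)/p² = 7·0.54 / 0.46² = 17.863894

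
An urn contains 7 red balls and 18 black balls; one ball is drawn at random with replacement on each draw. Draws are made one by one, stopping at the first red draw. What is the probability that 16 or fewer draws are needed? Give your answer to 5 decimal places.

0.99478

Y = number of draws to the first success; geometric, p = 0.28.
P(Y ≤ 16) = 1 − (1−p)^16 = 1 − 0.0052158 = 0.9947842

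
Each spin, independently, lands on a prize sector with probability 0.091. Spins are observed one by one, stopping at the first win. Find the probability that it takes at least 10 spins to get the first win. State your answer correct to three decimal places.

0.424

Y = number of spins to the first success; geometric, p = 0.091.
P(Y > 9) = P(first 9 all fail) = (1−p)^9 = 0.42372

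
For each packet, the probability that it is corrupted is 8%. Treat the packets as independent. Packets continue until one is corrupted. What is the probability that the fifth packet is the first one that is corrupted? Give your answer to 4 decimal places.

0.0573

Geometric (trials to first success), p = 0.08.
P(Y = 5) = (1−p)^4 · p = 0.71639 · 0.08 = 0.057311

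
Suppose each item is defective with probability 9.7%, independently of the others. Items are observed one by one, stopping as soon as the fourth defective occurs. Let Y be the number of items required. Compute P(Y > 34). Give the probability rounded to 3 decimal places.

0.578

Needing more than 34 items ⇔ fewer than 4 successes in the first 34. With X ~ Binomial(34, 0.097), P(Y > 34) = P(X ≤ 3).
  k=0: C(34,0)·0.097^0·0.903^34 = 0.03114
  k=1: C(34,1)·0.097^1·0.903^33 = 0.11375
  k=2: C(34,2)·0.097^2·0.903^32 = 0.20161
  k=3: C(34,3)·0.097^3·0.903^31 = 0.23101
P(X ≤ 3) = 0.57751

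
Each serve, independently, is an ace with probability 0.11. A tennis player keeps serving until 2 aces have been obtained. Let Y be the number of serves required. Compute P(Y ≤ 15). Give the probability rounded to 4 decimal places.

0.5031

Finishing within 15 serves ⇔ at least 2 successes in the first 15. With X ~ Binomial(15, 0.11), P(Y ≤ 15) = 1 − P(X ≤ 1).
  k=0: C(15,0)·0.11^0·0.89^15 = 0.174121
  k=1: C(15,1)·0.11^1·0.89^14 = 0.322808
1 − 0.496928 = 0.503072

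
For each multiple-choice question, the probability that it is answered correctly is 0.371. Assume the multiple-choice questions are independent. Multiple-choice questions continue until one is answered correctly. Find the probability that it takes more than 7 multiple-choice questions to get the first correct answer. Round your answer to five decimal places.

Y = number of multiple-choice questions to the first success; geometric, p = 0.371.
P(Y > 7) = P(first 7 all fail) = (1−p)^7 = 0.0389542

0.03895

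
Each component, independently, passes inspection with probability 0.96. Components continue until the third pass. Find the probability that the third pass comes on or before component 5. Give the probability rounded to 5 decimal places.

Finishing within 5 components ⇔ at least 3 successes in the first 5. With X ~ Binomial(5, 0.96), P(Y ≤ 5) = 1 − P(X ≤ 2).
  k=0: C(5,0)·0.96^0·0.04^5 = 0.0000001
  k=1: C(5,1)·0.96^1·0.04^4 = 0.0000123
  k=2: C(5,2)·0.96^2·0.04^3 = 0.0005898
1 − 0.0006022 = 0.9993978

0.99940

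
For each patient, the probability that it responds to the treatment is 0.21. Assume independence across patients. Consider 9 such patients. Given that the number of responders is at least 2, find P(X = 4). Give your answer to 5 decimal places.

X ~ Binomial(9, 0.21). Want P(X=4 | X≥2) = P(X=4) / P(X≥2).
P(X=4) = C(9,4)·0.21^4·0.79^5 = 0.0754021
P(X≥2) = 1 − 0.1198516 − 0.2867336 = 0.5934148
Ratio = 0.0754021 / 0.5934148 = 0.1270647

0.12706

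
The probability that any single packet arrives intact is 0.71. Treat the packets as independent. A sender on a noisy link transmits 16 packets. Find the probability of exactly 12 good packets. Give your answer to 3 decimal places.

0.211

X ~ Binomial(n=16, p=0.71).
P(X=12) = C(16,12) · p^12 · (1−p)^4
= 1820 · 0.01641 · 0.0070728 = 0.21123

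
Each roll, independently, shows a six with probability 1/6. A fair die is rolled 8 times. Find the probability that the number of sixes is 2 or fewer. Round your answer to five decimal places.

0.86515

X ~ Binomial(8, 0.166667); P(X ≤ 2) = Σ C(8,k) p^k (1−p)^(8−k) over k:
  k=0: C(8,0)·0.166667^0·0.833333^8 = 0.2325680
  k=1: C(8,1)·0.166667^1·0.833333^7 = 0.3721089
  k=2: C(8,2)·0.166667^2·0.833333^6 = 0.2604762
Total = 0.8651531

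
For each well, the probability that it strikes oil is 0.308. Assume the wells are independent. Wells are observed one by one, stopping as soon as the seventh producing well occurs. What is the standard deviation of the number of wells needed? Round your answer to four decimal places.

Y = total wells until the seventh success; negative binomial with r=7, p=0.308.
SD(Y) = √[r(1−p)/p²] = √(51.062574) = 7.145808

7.1458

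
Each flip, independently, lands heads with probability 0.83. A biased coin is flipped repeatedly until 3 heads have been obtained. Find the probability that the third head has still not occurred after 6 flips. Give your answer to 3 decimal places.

0.009

Needing more than 6 flips ⇔ fewer than 3 successes in the first 6. With X ~ Binomial(6, 0.83), P(Y > 6) = P(X ≤ 2).
  k=0: C(6,0)·0.83^0·0.17^6 = 0.00002
  k=1: C(6,1)·0.83^1·0.17^5 = 0.00071
  k=2: C(6,2)·0.83^2·0.17^4 = 0.00863
P(X ≤ 2) = 0.00936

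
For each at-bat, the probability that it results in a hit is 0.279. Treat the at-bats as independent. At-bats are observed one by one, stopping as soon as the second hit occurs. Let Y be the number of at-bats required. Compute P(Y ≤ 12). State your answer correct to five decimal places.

0.88863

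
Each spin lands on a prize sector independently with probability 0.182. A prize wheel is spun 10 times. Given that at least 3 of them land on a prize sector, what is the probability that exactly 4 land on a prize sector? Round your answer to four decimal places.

0.2570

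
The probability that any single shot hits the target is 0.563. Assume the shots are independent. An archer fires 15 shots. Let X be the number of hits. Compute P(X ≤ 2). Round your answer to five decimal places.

0.00079

X ~ Binomial(15, 0.563); P(X ≤ 2) = Σ C(15,k) p^k (1−p)^(15−k) over k:
  k=0: C(15,0)·0.563^0·0.437^15 = 0.0000040
  k=1: C(15,1)·0.563^1·0.437^14 = 0.0000782
  k=2: C(15,2)·0.563^2·0.437^13 = 0.0007054
Total = 0.0007877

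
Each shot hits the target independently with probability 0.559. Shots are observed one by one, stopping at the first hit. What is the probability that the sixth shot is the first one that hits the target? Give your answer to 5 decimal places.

Geometric (trials to first success), p = 0.559.
P(Y = 6) = (1−p)^5 · p = 0.01668 · 0.559 = 0.0093241

0.00932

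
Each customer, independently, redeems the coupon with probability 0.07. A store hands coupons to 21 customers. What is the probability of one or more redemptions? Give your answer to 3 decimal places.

P(at least one) = 1 − P(none) = 1 − (1 − 0.07)^21
= 1 − 0.21784 = 0.78216

0.782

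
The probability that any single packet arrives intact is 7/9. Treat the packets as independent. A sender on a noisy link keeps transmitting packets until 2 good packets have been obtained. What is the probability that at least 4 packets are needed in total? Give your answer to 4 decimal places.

0.1262

Needing more than 3 packets ⇔ fewer than 2 successes in the first 3. With X ~ Binomial(3, 0.777778), P(Y > 3) = P(X ≤ 1).
  k=0: C(3,0)·0.777778^0·0.222222^3 = 0.010974
  k=1: C(3,1)·0.777778^1·0.222222^2 = 0.115226
P(X ≤ 1) = 0.126200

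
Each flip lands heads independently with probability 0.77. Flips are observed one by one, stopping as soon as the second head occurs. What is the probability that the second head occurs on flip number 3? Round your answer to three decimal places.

0.273

Y = trial on which the second success occurs; negative binomial, r=2, p=0.77.
P(Y=3) = C(2,1) · p^2 · (1−p)^1
= 2 · 0.5929 · 0.23 = 0.27273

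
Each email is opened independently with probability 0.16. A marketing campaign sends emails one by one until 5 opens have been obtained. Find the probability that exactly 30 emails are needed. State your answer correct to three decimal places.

0.032

Y = trial on which the fifth success occurs; negative binomial, r=5, p=0.16.
P(Y=30) = C(29,4) · p^5 · (1−p)^25
= 23751 · 0.00010486 · 0.012793 = 0.03186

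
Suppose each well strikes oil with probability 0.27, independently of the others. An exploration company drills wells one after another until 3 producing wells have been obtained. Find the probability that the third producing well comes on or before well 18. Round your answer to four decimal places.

Finishing within 18 wells ⇔ at least 3 successes in the first 18. With X ~ Binomial(18, 0.27), P(Y ≤ 18) = 1 − P(X ≤ 2).
  k=0: C(18,0)·0.27^0·0.73^18 = 0.003466
  k=1: C(18,1)·0.27^1·0.73^17 = 0.023074
  k=2: C(18,2)·0.27^2·0.73^16 = 0.072541
1 − 0.099081 = 0.900919

0.9009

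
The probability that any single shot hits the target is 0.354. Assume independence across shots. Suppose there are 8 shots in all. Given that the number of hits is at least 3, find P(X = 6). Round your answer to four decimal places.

0.0395

X ~ Binomial(8, 0.354). Want P(X=6 | X≥3) = P(X=6) / P(X≥3).
P(X=6) = C(8,6)·0.354^6·0.646^2 = 0.022995
P(X≥3) = 1 − 0.030329 − 0.132960 − 0.255011 = 0.581699
Ratio = 0.022995 / 0.581699 = 0.039532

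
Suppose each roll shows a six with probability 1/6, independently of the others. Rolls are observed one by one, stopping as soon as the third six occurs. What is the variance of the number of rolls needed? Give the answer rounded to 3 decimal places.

Y = total rolls until the third success; negative binomial with r=3, p=0.166667.
Var(Y) = r(1−p)/p² = 3·0.833333 / 0.166667² = 90.00000

90.000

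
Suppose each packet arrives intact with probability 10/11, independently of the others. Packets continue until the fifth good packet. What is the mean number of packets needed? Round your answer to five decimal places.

Y = total packets until the fifth success; negative binomial with r=5, p=0.909091.
E[Y] = r / p = 5 / 0.909091 = 5.5000000

5.50000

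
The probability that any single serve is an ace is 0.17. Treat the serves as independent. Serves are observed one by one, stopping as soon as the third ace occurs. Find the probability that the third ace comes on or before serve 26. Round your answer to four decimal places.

0.8429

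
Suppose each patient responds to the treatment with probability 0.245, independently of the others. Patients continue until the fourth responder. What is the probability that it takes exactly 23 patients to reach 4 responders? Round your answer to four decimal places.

0.0266

Y = trial on which the fourth success occurs; negative binomial, r=4, p=0.245.
P(Y=23) = C(22,3) · p^4 · (1−p)^19
= 1540 · 0.003603 · 0.0047972 = 0.026618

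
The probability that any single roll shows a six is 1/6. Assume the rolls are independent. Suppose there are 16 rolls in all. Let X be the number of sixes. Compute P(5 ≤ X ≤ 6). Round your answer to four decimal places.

X ~ Binomial(16, 0.166667); P(5 ≤ X ≤ 6) = Σ C(16,k) p^k (1−p)^(16−k) over k:
  k=5: C(16,5)·0.166667^5·0.833333^11 = 0.075602
  k=6: C(16,6)·0.166667^6·0.833333^10 = 0.027721
Total = 0.103323

0.1033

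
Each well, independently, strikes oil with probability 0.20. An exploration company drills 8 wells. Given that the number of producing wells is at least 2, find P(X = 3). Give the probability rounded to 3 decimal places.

0.296

X ~ Binomial(8, 0.20). Want P(X=3 | X≥2) = P(X=3) / P(X≥2).
P(X=3) = C(8,3)·0.20^3·0.80^5 = 0.14680
P(X≥2) = 1 − 0.16777 − 0.33554 = 0.49668
Ratio = 0.14680 / 0.49668 = 0.29556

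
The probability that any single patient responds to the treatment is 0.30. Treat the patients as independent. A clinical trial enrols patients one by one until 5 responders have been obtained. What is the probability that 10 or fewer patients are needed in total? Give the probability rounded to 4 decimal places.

Finishing within 10 patients ⇔ at least 5 successes in the first 10. With X ~ Binomial(10, 0.30), P(Y ≤ 10) = 1 − P(X ≤ 4).
  k=0: C(10,0)·0.30^0·0.70^10 = 0.028248
  k=1: C(10,1)·0.30^1·0.70^9 = 0.121061
  k=2: C(10,2)·0.30^2·0.70^8 = 0.233474
  k=3: C(10,3)·0.30^3·0.70^7 = 0.266828
  k=4: C(10,4)·0.30^4·0.70^6 = 0.200121
1 − 0.849732 = 0.150268

0.1503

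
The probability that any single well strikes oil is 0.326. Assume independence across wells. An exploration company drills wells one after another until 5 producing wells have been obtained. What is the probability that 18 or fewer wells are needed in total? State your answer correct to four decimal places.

0.7485

Finishing within 18 wells ⇔ at least 5 successes in the first 18. With X ~ Binomial(18, 0.326), P(Y ≤ 18) = 1 − P(X ≤ 4).
  k=0: C(18,0)·0.326^0·0.674^18 = 0.000824
  k=1: C(18,1)·0.326^1·0.674^17 = 0.007173
  k=2: C(18,2)·0.326^2·0.674^16 = 0.029491
  k=3: C(18,3)·0.326^3·0.674^15 = 0.076075
  k=4: C(18,4)·0.326^4·0.674^14 = 0.137985
1 − 0.251547 = 0.748453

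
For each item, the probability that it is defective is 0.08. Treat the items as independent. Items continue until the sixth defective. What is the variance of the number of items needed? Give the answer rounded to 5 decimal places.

Y = total items until the sixth success; negative binomial with r=6, p=0.08.
Var(Y) = r(1−p)/p² = 6·0.92 / 0.08² = 862.5000000

862.50000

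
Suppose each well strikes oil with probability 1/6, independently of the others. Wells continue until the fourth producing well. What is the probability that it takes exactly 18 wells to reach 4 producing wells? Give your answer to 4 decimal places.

0.0409

Y = trial on which the fourth success occurs; negative binomial, r=4, p=0.166667.
P(Y=18) = C(17,3) · p^4 · (1−p)^14
= 680 · 0.0007716 · 0.077887 = 0.040866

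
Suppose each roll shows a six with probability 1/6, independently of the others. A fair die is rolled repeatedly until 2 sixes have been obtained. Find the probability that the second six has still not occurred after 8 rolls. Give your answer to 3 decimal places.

0.605

Needing more than 8 rolls ⇔ fewer than 2 successes in the first 8. With X ~ Binomial(8, 0.166667), P(Y > 8) = P(X ≤ 1).
  k=0: C(8,0)·0.166667^0·0.833333^8 = 0.23257
  k=1: C(8,1)·0.166667^1·0.833333^7 = 0.37211
P(X ≤ 1) = 0.60468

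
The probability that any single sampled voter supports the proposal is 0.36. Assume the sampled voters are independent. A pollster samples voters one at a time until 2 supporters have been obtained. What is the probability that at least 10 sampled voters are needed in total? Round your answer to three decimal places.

0.109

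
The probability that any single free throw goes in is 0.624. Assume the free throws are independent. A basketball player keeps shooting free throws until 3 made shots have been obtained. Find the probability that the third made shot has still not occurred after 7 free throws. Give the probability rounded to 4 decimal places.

0.0749

Needing more than 7 free throws ⇔ fewer than 3 successes in the first 7. With X ~ Binomial(7, 0.624), P(Y > 7) = P(X ≤ 2).
  k=0: C(7,0)·0.624^0·0.376^7 = 0.001062
  k=1: C(7,1)·0.624^1·0.376^6 = 0.012343
  k=2: C(7,2)·0.624^2·0.376^5 = 0.061451
P(X ≤ 2) = 0.074856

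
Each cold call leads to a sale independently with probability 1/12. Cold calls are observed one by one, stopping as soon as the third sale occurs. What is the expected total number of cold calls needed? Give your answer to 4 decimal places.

Y = total cold calls until the third success; negative binomial with r=3, p=0.083333.
E[Y] = r / p = 3 / 0.083333 = 36.000000

36.0000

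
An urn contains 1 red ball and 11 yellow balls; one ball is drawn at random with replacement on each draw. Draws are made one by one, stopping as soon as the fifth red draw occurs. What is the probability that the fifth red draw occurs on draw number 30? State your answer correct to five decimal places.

Y = trial on which the fifth success occurs; negative binomial, r=5, p=0.083333.
P(Y=30) = C(29,4) · p^5 · (1−p)^25
= 23751 · 4.0188e-06 · 0.11358 = 0.0108408

0.01084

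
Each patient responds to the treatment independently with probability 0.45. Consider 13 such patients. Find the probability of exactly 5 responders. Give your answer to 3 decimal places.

X ~ Binomial(n=13, p=0.45).
P(X=5) = C(13,5) · p^5 · (1−p)^8
= 1287 · 0.018453 · 0.0083734 = 0.19886

0.199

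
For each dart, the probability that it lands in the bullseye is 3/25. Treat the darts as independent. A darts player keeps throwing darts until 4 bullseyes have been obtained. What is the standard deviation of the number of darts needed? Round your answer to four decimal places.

Y = total darts until the fourth success; negative binomial with r=4, p=0.12.
SD(Y) = √[r(1−p)/p²] = √(244.444444) = 15.634719

15.6347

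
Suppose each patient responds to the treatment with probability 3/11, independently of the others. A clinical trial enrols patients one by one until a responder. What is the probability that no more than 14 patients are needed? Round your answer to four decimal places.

Y = number of patients to the first success; geometric, p = 0.272727.
P(Y ≤ 14) = 1 − (1−p)^14 = 1 − 0.011581 = 0.988419

0.9884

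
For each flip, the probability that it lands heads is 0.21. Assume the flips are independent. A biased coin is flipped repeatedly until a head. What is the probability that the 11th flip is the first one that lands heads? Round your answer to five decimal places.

Geometric (trials to first success), p = 0.21.
P(Y = 11) = (1−p)^10 · p = 0.094683 · 0.21 = 0.0198834

0.01988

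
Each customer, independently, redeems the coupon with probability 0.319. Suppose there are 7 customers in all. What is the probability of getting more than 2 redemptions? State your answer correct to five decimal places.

0.39635

X ~ Binomial(7, 0.319); P(X ≥ 3) = Σ C(7,k) p^k (1−p)^(7−k) over k:
  k=3: C(7,3)·0.319^3·0.681^4 = 0.2443591
  k=4: C(7,4)·0.319^4·0.681^3 = 0.1144648
  k=5: C(7,5)·0.319^5·0.681^2 = 0.0321712
  k=6: C(7,6)·0.319^6·0.681^1 = 0.0050233
  k=7: C(7,7)·0.319^7·0.681^0 = 0.0003362
Total = 0.3963546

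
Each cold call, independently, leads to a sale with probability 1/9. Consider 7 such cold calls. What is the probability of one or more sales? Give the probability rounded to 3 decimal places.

P(at least one) = 1 − P(none) = 1 − (1 − 0.111111)^7
= 1 − 0.43846 = 0.56154

0.562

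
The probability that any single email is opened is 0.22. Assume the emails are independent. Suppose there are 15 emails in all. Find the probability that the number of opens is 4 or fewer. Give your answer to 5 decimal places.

X ~ Binomial(15, 0.22); P(X ≤ 4) = Σ C(15,k) p^k (1−p)^(15−k) over k:
  k=0: C(15,0)·0.22^0·0.78^15 = 0.0240668
  k=1: C(15,1)·0.22^1·0.78^14 = 0.1018212
  k=2: C(15,2)·0.22^2·0.78^13 = 0.2010317
  k=3: C(15,3)·0.22^3·0.78^12 = 0.2457054
  k=4: C(15,4)·0.22^4·0.78^11 = 0.2079046
Total = 0.7805297

0.78053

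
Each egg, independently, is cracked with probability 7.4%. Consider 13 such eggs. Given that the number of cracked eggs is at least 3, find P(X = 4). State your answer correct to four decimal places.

0.1622

X ~ Binomial(13, 0.074). Want P(X=4 | X≥3) = P(X=4) / P(X≥3).
P(X=4) = C(13,4)·0.074^4·0.926^9 = 0.010733
P(X≥3) = 1 − 0.368081 − 0.382390 − 0.183349 = 0.066180
Ratio = 0.010733 / 0.066180 = 0.162183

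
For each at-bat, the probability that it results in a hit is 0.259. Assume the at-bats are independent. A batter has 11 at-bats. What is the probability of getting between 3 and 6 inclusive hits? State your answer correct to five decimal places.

X ~ Binomial(11, 0.259); P(3 ≤ X ≤ 6) = Σ C(11,k) p^k (1−p)^(11−k) over k:
  k=3: C(11,3)·0.259^3·0.741^8 = 0.2605727
  k=4: C(11,4)·0.259^4·0.741^7 = 0.1821547
  k=5: C(11,5)·0.259^5·0.741^6 = 0.0891354
  k=6: C(11,6)·0.259^6·0.741^5 = 0.0311553
Total = 0.5630181

0.56302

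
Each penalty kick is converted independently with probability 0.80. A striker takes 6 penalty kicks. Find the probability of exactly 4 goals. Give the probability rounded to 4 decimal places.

X ~ Binomial(n=6, p=0.80).
P(X=4) = C(6,4) · p^4 · (1−p)^2
= 15 · 0.4096 · 0.04 = 0.245760

0.2458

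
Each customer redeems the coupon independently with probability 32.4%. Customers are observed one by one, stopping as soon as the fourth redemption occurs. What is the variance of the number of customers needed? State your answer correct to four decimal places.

Y = total customers until the fourth success; negative binomial with r=4, p=0.324.
Var(Y) = r(1−p)/p² = 4·0.676 / 0.324² = 25.758269

25.7583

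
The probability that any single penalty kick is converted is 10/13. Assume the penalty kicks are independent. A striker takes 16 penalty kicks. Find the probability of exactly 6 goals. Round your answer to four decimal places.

X ~ Binomial(n=16, p=0.769231).
P(X=6) = C(16,6) · p^6 · (1−p)^10
= 8008 · 0.20718 · 4.2833e-07 = 0.000711

0.0007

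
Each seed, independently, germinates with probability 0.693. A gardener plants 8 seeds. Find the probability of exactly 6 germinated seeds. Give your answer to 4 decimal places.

0.2923

X ~ Binomial(n=8, p=0.693).
P(X=6) = C(8,6) · p^6 · (1−p)^2
= 28 · 0.11076 · 0.094249 = 0.292304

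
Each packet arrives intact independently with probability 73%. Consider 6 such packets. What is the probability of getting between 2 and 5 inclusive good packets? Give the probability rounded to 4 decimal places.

X ~ Binomial(6, 0.73); P(2 ≤ X ≤ 5) = Σ C(6,k) p^k (1−p)^(6−k) over k:
  k=2: C(6,2)·0.73^2·0.27^4 = 0.042481
  k=3: C(6,3)·0.73^3·0.27^3 = 0.153140
  k=4: C(6,4)·0.73^4·0.27^2 = 0.310535
  k=5: C(6,5)·0.73^5·0.27^1 = 0.335838
Total = 0.841994

0.8420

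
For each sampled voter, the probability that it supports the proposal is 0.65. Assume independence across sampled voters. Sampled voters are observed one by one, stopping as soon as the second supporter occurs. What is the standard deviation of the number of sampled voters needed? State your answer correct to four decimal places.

Y = total sampled voters until the second success; negative binomial with r=2, p=0.65.
SD(Y) = √[r(1−p)/p²] = √(1.656805) = 1.287169

1.2872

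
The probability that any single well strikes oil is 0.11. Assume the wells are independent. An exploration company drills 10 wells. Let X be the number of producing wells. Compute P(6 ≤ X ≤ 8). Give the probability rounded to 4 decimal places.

X ~ Binomial(10, 0.11); P(6 ≤ X ≤ 8) = Σ C(10,k) p^k (1−p)^(10−k) over k:
  k=6: C(10,6)·0.11^6·0.89^4 = 0.000233
  k=7: C(10,7)·0.11^7·0.89^3 = 0.000016
  k=8: C(10,8)·0.11^8·0.89^2 = 0.000001
Total = 0.000251

0.0003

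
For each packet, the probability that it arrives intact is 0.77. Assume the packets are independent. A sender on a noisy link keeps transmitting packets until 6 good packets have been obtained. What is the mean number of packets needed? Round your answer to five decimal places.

Y = total packets until the sixth success; negative binomial with r=6, p=0.77.
E[Y] = r / p = 6 / 0.77 = 7.7922078

7.79221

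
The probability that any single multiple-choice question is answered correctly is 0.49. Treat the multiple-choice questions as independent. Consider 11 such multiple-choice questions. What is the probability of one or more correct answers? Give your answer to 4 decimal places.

P(at least one) = 1 − P(none) = 1 − (1 − 0.49)^11
= 1 − 0.000607 = 0.999393

0.9994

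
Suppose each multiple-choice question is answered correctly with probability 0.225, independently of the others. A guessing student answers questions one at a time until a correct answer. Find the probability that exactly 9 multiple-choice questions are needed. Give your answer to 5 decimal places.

0.02928

Geometric (trials to first success), p = 0.225.
P(Y = 9) = (1−p)^8 · p = 0.13014 · 0.225 = 0.0292817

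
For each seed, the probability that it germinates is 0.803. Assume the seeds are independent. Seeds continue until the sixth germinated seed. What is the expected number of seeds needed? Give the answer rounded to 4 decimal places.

7.4720

Y = total seeds until the sixth success; negative binomial with r=6, p=0.803.
E[Y] = r / p = 6 / 0.803 = 7.471980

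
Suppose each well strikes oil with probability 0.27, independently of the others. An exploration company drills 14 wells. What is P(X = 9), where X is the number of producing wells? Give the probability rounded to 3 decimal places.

X ~ Binomial(n=14, p=0.27).
P(X=9) = C(14,9) · p^9 · (1−p)^5
= 2002 · 7.6256e-06 · 0.20731 = 0.00316

0.003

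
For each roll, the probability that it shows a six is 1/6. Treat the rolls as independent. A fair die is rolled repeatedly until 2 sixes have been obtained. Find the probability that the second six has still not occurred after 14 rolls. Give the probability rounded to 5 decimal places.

0.29597

Needing more than 14 rolls ⇔ fewer than 2 successes in the first 14. With X ~ Binomial(14, 0.166667), P(Y > 14) = P(X ≤ 1).
  k=0: C(14,0)·0.166667^0·0.833333^14 = 0.0778866
  k=1: C(14,1)·0.166667^1·0.833333^13 = 0.2180824
P(X ≤ 1) = 0.2959690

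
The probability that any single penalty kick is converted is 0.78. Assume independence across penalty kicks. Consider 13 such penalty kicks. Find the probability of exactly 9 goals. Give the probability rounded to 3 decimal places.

0.179

X ~ Binomial(n=13, p=0.78).
P(X=9) = C(13,9) · p^9 · (1−p)^4
= 715 · 0.10687 · 0.0023426 = 0.17900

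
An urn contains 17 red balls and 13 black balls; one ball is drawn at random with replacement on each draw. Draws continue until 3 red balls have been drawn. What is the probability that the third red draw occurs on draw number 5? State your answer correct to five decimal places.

0.20501

Y = trial on which the third success occurs; negative binomial, r=3, p=0.566667.
P(Y=5) = C(4,2) · p^3 · (1−p)^2
= 6 · 0.18196 · 0.18778 = 0.2050116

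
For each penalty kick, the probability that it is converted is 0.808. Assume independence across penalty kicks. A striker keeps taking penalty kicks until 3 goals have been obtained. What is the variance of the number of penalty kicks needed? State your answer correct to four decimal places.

0.8823

Y = total penalty kicks until the third success; negative binomial with r=3, p=0.808.
Var(Y) = r(1−p)/p² = 3·0.192 / 0.808² = 0.882266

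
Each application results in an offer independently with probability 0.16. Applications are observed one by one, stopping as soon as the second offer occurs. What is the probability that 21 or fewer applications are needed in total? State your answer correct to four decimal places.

0.8715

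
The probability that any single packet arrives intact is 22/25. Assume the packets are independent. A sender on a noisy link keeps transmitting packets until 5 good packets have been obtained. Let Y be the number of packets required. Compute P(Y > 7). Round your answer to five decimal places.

Needing more than 7 packets ⇔ fewer than 5 successes in the first 7. With X ~ Binomial(7, 0.88), P(Y > 7) = P(X ≤ 4).
  k=0: C(7,0)·0.88^0·0.12^7 = 0.0000004
  k=1: C(7,1)·0.88^1·0.12^6 = 0.0000184
  k=2: C(7,2)·0.88^2·0.12^5 = 0.0004047
  k=3: C(7,3)·0.88^3·0.12^4 = 0.0049459
  k=4: C(7,4)·0.88^4·0.12^3 = 0.0362696
P(X ≤ 4) = 0.0416388

0.04164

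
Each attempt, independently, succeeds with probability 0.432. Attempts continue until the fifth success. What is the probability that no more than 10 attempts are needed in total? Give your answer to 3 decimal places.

0.449

Finishing within 10 attempts ⇔ at least 5 successes in the first 10. With X ~ Binomial(10, 0.432), P(Y ≤ 10) = 1 − P(X ≤ 4).
  k=0: C(10,0)·0.432^0·0.568^10 = 0.00350
  k=1: C(10,1)·0.432^1·0.568^9 = 0.02658
  k=2: C(10,2)·0.432^2·0.568^8 = 0.09098
  k=3: C(10,3)·0.432^3·0.568^7 = 0.18453
  k=4: C(10,4)·0.432^4·0.568^6 = 0.24561
1 − 0.55120 = 0.44880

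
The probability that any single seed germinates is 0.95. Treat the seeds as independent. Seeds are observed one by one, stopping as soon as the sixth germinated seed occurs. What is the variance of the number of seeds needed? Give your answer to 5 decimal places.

Y = total seeds until the sixth success; negative binomial with r=6, p=0.95.
Var(Y) = r(1−p)/p² = 6·0.05 / 0.95² = 0.3324100

0.33241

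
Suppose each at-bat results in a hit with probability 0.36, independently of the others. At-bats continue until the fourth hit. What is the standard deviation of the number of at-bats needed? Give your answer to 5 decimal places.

Y = total at-bats until the fourth success; negative binomial with r=4, p=0.36.
SD(Y) = √[r(1−p)/p²] = √(19.7530864) = 4.4444444

4.44444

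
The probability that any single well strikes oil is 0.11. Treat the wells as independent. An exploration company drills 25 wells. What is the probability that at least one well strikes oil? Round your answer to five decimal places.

P(at least one) = 1 − P(none) = 1 − (1 − 0.11)^25
= 1 − 0.0542938 = 0.9457062

0.94571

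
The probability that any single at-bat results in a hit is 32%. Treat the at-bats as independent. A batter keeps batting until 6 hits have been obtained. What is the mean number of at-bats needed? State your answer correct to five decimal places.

18.75000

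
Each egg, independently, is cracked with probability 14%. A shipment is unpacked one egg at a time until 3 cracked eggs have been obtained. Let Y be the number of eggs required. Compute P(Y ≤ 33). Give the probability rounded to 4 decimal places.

Finishing within 33 eggs ⇔ at least 3 successes in the first 33. With X ~ Binomial(33, 0.14), P(Y ≤ 33) = 1 − P(X ≤ 2).
  k=0: C(33,0)·0.14^0·0.86^33 = 0.006894
  k=1: C(33,1)·0.14^1·0.86^32 = 0.037033
  k=2: C(33,2)·0.14^2·0.86^31 = 0.096459
1 − 0.140386 = 0.859614

0.8596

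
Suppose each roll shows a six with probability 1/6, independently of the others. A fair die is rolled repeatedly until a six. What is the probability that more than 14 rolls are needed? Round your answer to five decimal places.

0.07789

Y = number of rolls to the first success; geometric, p = 0.166667.
P(Y > 14) = P(first 14 all fail) = (1−p)^14 = 0.0778866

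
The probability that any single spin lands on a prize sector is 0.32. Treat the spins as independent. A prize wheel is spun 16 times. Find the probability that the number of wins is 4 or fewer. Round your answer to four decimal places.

0.3819

X ~ Binomial(16, 0.32); P(X ≤ 4) = Σ C(16,k) p^k (1−p)^(16−k) over k:
  k=0: C(16,0)·0.32^0·0.68^16 = 0.002090
  k=1: C(16,1)·0.32^1·0.68^15 = 0.015736
  k=2: C(16,2)·0.32^2·0.68^14 = 0.055540
  k=3: C(16,3)·0.32^3·0.68^13 = 0.121970
  k=4: C(16,4)·0.32^4·0.68^12 = 0.186543
Total = 0.381879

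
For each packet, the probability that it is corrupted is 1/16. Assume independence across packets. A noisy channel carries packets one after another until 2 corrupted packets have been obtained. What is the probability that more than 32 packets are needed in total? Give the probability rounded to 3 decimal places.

0.397

Needing more than 32 packets ⇔ fewer than 2 successes in the first 32. With X ~ Binomial(32, 0.0625), P(Y > 32) = P(X ≤ 1).
  k=0: C(32,0)·0.0625^0·0.9375^32 = 0.12679
  k=1: C(32,1)·0.0625^1·0.9375^31 = 0.27048
P(X ≤ 1) = 0.39727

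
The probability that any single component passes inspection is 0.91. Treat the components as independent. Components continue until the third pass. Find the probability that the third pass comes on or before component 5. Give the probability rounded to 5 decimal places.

Finishing within 5 components ⇔ at least 3 successes in the first 5. With X ~ Binomial(5, 0.91), P(Y ≤ 5) = 1 − P(X ≤ 2).
  k=0: C(5,0)·0.91^0·0.09^5 = 0.0000059
  k=1: C(5,1)·0.91^1·0.09^4 = 0.0002985
  k=2: C(5,2)·0.91^2·0.09^3 = 0.0060368
1 − 0.0063413 = 0.9936587

0.99366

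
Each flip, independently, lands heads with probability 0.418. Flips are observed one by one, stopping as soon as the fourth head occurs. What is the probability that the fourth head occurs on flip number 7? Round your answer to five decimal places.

Y = trial on which the fourth success occurs; negative binomial, r=4, p=0.418.
P(Y=7) = C(6,3) · p^4 · (1−p)^3
= 20 · 0.030528 · 0.19714 = 0.1203661

0.12037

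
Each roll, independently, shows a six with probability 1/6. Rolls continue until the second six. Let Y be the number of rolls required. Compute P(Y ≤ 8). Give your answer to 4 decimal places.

0.3953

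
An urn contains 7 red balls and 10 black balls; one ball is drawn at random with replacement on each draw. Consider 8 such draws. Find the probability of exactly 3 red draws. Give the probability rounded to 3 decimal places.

X ~ Binomial(n=8, p=0.411765).
P(X=3) = C(8,3) · p^3 · (1−p)^5
= 56 · 0.069815 · 0.07043 = 0.27535

0.275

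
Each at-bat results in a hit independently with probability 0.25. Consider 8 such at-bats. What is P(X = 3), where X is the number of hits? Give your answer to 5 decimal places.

X ~ Binomial(n=8, p=0.25).
P(X=3) = C(8,3) · p^3 · (1−p)^5
= 56 · 0.015625 · 0.2373 = 0.2076416

0.20764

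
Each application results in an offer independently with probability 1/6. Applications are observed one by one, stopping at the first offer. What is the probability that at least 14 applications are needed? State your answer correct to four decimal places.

Y = number of applications to the first success; geometric, p = 0.166667.
P(Y > 13) = P(first 13 all fail) = (1−p)^13 = 0.093464

0.0935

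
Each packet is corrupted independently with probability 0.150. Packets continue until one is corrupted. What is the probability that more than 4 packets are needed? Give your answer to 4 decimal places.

Y = number of packets to the first success; geometric, p = 0.15.
P(Y > 4) = P(first 4 all fail) = (1−p)^4 = 0.522006

0.5220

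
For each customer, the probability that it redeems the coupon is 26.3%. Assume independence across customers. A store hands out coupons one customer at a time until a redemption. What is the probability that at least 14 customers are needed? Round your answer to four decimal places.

Y = number of customers to the first success; geometric, p = 0.263.
P(Y > 13) = P(first 13 all fail) = (1−p)^13 = 0.018927

0.0189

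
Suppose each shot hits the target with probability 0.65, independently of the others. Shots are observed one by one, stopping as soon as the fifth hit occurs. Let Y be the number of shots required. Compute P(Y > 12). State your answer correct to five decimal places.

Needing more than 12 shots ⇔ fewer than 5 successes in the first 12. With X ~ Binomial(12, 0.65), P(Y > 12) = P(X ≤ 4).
  k=0: C(12,0)·0.65^0·0.35^12 = 0.0000034
  k=1: C(12,1)·0.65^1·0.35^11 = 0.0000753
  k=2: C(12,2)·0.65^2·0.35^10 = 0.0007692
  k=3: C(12,3)·0.65^3·0.35^9 = 0.0047618
  k=4: C(12,4)·0.65^4·0.35^8 = 0.0198977
P(X ≤ 4) = 0.0255075

0.02551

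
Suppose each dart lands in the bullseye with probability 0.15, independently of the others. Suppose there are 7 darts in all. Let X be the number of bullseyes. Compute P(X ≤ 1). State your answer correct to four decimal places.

0.7166

X ~ Binomial(7, 0.15); P(X ≤ 1) = Σ C(7,k) p^k (1−p)^(7−k) over k:
  k=0: C(7,0)·0.15^0·0.85^7 = 0.320577
  k=1: C(7,1)·0.15^1·0.85^6 = 0.396007
Total = 0.716584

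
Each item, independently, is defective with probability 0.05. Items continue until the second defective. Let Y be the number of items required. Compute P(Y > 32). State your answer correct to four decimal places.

0.5200

Needing more than 32 items ⇔ fewer than 2 successes in the first 32. With X ~ Binomial(32, 0.05), P(Y > 32) = P(X ≤ 1).
  k=0: C(32,0)·0.05^0·0.95^32 = 0.193711
  k=1: C(32,1)·0.05^1·0.95^31 = 0.326251
P(X ≤ 1) = 0.519962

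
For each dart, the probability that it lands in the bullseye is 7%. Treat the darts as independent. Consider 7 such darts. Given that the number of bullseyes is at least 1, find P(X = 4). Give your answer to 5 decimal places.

0.00170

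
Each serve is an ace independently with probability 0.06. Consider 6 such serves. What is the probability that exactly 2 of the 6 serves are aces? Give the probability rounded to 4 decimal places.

0.0422

X ~ Binomial(n=6, p=0.06).
P(X=2) = C(6,2) · p^2 · (1−p)^4
= 15 · 0.0036 · 0.78075 = 0.042160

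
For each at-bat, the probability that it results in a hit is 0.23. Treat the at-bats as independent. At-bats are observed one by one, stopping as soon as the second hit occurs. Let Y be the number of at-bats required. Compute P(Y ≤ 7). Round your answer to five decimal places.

Finishing within 7 at-bats ⇔ at least 2 successes in the first 7. With X ~ Binomial(7, 0.23), P(Y ≤ 7) = 1 − P(X ≤ 1).
  k=0: C(7,0)·0.23^0·0.77^7 = 0.1604852
  k=1: C(7,1)·0.23^1·0.77^6 = 0.3355600
1 − 0.4960453 = 0.5039547

0.50395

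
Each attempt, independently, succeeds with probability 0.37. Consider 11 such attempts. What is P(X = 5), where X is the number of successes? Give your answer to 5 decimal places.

0.20031

X ~ Binomial(n=11, p=0.37).
P(X=5) = C(11,5) · p^5 · (1−p)^6
= 462 · 0.0069344 · 0.062524 = 0.2003060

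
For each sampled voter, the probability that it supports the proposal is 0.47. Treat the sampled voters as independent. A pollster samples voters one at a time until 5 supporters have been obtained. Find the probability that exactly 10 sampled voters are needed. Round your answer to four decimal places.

0.1208

Y = trial on which the fifth success occurs; negative binomial, r=5, p=0.47.
P(Y=10) = C(9,4) · p^5 · (1−p)^5
= 126 · 0.022935 · 0.04182 = 0.120848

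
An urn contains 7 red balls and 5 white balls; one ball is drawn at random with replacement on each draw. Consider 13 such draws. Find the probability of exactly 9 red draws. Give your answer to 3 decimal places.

0.169

X ~ Binomial(n=13, p=0.583333).
P(X=9) = C(13,9) · p^9 · (1−p)^4
= 715 · 0.0078208 · 0.030141 = 0.16854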